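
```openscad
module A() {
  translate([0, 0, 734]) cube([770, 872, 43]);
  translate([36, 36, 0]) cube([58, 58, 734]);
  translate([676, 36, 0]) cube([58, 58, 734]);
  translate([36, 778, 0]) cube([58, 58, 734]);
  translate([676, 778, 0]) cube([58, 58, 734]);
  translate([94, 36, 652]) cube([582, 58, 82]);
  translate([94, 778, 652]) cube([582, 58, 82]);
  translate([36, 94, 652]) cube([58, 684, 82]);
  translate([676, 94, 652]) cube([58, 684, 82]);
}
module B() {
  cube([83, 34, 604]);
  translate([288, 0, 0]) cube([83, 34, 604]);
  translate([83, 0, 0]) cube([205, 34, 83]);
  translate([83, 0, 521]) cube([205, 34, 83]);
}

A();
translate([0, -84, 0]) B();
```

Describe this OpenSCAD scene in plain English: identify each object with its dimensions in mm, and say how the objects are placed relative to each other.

A is a rectangular dining table. The top is 770×872×43 mm with its upper surface at z = 777 mm. It stands on four 58×58 mm square legs, each inset 36 mm from the nearest pair of top edges, running from the floor to the underside of the top. Four apron rails, 58 mm thick and 82 mm tall, run between adjacent legs with their top edges flush with the underside of the top and their outer faces flush with the legs' outer faces.

B is a picture frame with a 205×438 mm rectangular opening (x by z) and a uniform 83 mm border on every side. Frame depth is 34 mm along y. It is built from two vertical stiles running the full outside height and two horizontal rails spanning the gap between the stiles.

The picture frame is on the floor beside the table on its −y side.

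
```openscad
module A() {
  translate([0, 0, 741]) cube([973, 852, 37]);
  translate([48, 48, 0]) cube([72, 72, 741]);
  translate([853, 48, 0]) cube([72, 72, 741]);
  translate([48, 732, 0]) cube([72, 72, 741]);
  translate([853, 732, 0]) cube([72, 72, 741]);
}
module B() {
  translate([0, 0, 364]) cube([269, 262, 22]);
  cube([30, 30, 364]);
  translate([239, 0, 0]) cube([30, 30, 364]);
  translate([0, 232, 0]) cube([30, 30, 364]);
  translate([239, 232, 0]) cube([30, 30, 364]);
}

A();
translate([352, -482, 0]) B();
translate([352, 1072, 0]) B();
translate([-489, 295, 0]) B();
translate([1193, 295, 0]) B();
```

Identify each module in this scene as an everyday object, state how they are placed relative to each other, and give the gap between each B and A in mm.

A is a table. B is a stool. Four stools sit around the table at the −y, +y, −x, +x sides. The gap between each stool and the table is 220 mm.

Each stool's nearest face is 220 mm from the table's bounding box.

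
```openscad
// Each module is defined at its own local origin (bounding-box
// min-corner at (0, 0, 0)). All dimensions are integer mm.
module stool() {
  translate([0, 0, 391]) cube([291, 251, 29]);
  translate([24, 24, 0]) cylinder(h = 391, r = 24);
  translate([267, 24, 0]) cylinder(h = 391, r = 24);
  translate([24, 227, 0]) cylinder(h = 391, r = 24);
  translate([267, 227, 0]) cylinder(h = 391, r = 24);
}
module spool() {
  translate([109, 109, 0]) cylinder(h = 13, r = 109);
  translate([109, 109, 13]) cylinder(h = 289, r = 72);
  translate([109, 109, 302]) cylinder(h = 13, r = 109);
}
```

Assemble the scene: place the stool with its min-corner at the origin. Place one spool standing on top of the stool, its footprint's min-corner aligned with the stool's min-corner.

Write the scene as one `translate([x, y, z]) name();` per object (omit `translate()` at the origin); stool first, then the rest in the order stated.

stool();
translate([0, 0, 420]) spool();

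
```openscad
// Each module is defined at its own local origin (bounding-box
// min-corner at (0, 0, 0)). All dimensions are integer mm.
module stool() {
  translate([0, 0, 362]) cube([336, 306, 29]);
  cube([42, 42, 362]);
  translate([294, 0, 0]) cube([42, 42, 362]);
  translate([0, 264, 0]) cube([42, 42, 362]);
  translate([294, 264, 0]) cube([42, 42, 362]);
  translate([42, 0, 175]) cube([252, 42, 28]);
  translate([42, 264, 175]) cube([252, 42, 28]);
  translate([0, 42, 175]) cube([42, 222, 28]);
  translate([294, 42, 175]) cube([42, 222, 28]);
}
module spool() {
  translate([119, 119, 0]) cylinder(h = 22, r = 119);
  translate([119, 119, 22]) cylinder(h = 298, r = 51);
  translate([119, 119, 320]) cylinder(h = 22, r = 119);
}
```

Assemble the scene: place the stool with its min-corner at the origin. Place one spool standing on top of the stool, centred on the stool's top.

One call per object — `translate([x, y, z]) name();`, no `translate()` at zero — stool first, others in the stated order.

stool();
translate([49, 34, 391]) spool();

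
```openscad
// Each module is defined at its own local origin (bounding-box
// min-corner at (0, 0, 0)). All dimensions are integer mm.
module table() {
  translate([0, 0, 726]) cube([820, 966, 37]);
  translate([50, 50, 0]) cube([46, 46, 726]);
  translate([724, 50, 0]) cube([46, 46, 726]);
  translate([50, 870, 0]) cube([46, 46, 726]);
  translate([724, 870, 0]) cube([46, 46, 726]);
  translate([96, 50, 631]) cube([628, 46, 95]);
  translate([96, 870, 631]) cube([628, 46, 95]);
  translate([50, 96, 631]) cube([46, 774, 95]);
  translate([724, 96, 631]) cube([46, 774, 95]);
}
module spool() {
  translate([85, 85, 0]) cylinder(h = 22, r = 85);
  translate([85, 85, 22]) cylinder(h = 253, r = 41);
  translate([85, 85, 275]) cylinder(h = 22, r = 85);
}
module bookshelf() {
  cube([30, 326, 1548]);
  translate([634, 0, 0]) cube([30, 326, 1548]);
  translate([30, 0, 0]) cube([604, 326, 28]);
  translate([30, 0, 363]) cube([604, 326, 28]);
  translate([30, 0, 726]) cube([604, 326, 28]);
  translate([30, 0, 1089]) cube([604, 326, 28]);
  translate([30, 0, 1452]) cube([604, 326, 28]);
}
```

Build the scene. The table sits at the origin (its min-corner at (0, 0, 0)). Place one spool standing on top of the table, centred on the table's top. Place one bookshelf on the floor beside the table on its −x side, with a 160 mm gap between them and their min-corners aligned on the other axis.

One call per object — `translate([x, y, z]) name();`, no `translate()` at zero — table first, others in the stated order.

table();
translate([325, 398, 763]) spool();
translate([-824, 0, 0]) bookshelf();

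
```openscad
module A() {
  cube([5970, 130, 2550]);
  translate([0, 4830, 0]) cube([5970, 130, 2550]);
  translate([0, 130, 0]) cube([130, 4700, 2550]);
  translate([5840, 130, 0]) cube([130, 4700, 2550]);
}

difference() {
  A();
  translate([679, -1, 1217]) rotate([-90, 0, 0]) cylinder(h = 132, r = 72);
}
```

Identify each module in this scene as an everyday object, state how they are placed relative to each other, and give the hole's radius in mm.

The subtracted cylinder has r = 72 mm.

A is a house frame. The house frame has a circular hole through its front wall. The hole's radius is 72 mm.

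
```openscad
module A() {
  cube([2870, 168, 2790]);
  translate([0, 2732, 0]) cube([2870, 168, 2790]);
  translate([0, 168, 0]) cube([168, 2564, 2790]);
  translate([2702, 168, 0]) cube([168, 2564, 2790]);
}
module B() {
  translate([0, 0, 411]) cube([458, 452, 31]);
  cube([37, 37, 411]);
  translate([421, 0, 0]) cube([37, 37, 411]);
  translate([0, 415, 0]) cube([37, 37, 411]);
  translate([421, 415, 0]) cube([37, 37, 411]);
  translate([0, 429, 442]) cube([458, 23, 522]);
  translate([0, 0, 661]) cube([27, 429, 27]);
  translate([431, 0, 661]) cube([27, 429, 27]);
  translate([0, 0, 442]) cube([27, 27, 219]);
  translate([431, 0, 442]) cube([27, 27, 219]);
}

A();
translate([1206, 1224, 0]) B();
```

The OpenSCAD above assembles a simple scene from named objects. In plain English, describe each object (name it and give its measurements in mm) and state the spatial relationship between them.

A is the wall frame of a small rectangular building: four walls, each 2790 mm tall and 168 mm thick, enclosing a footprint 2870 mm (x) by 2900 mm (y) outside-to-outside, with no floor or roof. The front and back walls (the −y and +y sides) span the full width; the two side walls fit between them.

B is a chair: 458×452 mm seat, 31 mm thick, top at z = 442 mm, on four 37 mm square corner legs flush with the seat edges. A 23 mm thick backrest slab spans the full seat width, extending 522 mm above the seat top, its back face flush with the seat's +y edge. Two armrests of 27×27 mm section run along each side from the seat's front edge to the front of the backrest, top faces 246 mm above the seat top and outer faces flush with the seat's x-edges; a 27×27 mm post under the front of each armrest stands on the seat at the front corner.

The chair sits inside the house frame, centred.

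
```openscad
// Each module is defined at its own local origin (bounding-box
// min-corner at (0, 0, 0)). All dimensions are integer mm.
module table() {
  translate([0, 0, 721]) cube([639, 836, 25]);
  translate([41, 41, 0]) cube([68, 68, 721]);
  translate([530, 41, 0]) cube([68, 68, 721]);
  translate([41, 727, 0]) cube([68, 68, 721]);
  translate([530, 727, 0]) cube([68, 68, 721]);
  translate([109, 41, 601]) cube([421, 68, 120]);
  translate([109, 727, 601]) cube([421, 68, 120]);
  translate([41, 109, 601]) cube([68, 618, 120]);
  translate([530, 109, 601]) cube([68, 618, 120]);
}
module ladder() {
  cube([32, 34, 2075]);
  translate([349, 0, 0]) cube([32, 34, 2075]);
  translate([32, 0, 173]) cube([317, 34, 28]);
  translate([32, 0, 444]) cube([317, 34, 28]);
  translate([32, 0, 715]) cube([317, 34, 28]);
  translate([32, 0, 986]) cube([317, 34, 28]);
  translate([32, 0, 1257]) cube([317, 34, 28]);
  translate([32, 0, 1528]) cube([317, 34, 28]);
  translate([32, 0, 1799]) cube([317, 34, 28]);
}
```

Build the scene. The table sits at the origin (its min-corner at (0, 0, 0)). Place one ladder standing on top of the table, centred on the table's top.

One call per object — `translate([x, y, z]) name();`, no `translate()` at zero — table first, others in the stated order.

table();
translate([129, 401, 746]) ladder();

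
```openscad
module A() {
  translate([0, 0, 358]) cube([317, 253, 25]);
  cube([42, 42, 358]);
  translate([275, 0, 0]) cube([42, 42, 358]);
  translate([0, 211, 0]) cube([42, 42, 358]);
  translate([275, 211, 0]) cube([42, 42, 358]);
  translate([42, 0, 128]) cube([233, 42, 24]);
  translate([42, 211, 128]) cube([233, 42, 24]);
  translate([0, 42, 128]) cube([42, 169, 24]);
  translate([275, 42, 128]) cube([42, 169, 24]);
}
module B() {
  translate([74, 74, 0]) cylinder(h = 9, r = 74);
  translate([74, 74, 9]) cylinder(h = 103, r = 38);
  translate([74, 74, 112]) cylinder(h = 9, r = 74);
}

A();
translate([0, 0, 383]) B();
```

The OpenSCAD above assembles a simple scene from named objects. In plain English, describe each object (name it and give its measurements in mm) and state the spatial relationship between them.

A is a four-legged stool. The seat is 317×253 mm, 25 mm thick, top at z = 383 mm. It stands on four square legs, each 42×42 mm in cross-section, from z = 0 to the seat underside, each flush with a corner of the seat. Four stretchers, 42 mm wide and 24 mm tall, connect adjacent legs with their undersides at z = 128 mm, each running between the inner faces of the legs it joins and aligned with the legs' outer faces on the other axis.

B is a spool: two coaxial disc flanges of radius 74 mm and thickness 9 mm, joined by a core cylinder of radius 38 mm and height 103 mm. The lower flange rests on z = 0 and the three cylinders share a vertical axis.

The spool is on top of the stool.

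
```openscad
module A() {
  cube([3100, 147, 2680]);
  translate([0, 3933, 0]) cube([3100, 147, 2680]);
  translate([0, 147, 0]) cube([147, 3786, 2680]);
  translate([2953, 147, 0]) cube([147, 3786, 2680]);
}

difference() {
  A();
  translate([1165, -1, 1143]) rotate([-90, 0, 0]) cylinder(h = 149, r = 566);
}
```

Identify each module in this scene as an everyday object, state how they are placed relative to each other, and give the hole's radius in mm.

A is a house frame. The house frame has a circular hole through its front wall. The hole's radius is 566 mm.

The subtracted cylinder has r = 566 mm.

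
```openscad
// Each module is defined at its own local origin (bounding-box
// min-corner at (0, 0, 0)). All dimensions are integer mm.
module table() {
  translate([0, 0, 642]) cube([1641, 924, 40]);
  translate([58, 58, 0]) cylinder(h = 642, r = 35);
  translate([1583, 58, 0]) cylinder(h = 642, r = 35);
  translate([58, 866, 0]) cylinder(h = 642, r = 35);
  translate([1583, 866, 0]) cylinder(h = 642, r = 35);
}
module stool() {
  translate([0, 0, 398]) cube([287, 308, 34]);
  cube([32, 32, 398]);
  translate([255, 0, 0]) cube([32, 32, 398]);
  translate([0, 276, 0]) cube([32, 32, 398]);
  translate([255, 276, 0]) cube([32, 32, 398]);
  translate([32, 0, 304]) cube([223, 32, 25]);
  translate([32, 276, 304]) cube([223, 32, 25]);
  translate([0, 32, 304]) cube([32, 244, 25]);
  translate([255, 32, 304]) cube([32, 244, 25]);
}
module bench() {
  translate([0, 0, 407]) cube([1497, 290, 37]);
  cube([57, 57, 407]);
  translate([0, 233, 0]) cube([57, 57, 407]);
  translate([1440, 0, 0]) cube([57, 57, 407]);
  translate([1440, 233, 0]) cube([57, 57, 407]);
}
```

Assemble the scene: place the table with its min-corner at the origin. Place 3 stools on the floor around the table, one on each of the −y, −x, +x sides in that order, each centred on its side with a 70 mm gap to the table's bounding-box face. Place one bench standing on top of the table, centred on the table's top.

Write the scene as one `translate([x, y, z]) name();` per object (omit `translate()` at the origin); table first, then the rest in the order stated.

table();
translate([677, -378, 0]) stool();
translate([-357, 308, 0]) stool();
translate([1711, 308, 0]) stool();
translate([72, 317, 682]) bench();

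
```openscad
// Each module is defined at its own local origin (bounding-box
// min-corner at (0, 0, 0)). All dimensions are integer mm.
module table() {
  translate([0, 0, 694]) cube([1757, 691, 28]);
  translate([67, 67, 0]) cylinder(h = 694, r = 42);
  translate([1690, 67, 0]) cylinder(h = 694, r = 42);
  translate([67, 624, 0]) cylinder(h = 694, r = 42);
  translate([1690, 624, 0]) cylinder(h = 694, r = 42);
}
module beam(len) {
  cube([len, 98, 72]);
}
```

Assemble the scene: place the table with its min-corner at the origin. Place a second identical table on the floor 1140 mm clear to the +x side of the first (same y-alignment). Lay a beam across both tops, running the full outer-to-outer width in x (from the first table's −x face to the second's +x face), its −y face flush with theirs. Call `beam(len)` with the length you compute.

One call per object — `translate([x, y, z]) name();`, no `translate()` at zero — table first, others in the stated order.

table();
translate([2897, 0, 0]) table();
translate([0, 0, 722]) beam(4654);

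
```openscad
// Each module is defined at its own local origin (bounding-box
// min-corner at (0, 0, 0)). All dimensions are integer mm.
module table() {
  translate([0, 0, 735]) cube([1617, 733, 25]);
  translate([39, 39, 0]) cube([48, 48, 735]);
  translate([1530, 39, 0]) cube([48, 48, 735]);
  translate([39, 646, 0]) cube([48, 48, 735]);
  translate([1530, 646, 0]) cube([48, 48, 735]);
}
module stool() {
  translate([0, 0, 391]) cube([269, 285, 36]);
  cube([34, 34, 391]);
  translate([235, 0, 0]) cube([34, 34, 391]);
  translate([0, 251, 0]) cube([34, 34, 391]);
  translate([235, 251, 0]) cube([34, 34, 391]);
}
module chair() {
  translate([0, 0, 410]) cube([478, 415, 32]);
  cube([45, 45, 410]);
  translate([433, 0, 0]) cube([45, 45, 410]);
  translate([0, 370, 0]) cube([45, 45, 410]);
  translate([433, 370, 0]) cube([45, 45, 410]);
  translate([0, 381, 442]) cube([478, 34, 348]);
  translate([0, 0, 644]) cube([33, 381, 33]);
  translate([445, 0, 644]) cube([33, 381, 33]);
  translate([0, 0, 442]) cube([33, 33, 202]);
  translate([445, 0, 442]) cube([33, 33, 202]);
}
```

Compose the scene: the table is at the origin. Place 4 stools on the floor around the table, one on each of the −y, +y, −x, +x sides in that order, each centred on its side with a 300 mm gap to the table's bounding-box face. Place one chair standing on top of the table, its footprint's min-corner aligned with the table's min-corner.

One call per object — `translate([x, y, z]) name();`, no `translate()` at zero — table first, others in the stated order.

table();
translate([674, -585, 0]) stool();
translate([674, 1033, 0]) stool();
translate([-569, 224, 0]) stool();
translate([1917, 224, 0]) stool();
translate([0, 0, 760]) chair();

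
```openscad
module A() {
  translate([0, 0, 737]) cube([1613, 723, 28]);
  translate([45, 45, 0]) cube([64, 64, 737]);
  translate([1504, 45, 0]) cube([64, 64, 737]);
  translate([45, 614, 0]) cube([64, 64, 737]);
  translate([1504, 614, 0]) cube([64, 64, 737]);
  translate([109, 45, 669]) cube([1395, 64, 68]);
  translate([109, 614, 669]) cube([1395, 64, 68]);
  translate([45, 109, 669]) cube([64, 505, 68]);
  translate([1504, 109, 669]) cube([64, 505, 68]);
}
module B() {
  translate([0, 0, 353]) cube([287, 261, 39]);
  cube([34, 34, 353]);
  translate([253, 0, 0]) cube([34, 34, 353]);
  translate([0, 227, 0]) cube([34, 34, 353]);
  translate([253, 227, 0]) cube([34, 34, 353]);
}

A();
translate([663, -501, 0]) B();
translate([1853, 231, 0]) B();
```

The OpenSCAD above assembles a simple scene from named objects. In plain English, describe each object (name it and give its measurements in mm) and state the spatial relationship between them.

A is a table with a 1613×723 mm rectangular top, 28 mm thick, top surface at z = 765 mm, supported by four 64×64 mm square legs, each inset 45 mm from the nearest pair of top edges, running from the floor. Four apron rails, 64 mm thick and 68 mm tall, run between adjacent legs with their top edges flush with the underside of the top and their outer faces flush with the legs' outer faces.

B is a simple wooden stool: a rectangular seat 287 mm (x) by 261 mm (y), 39 mm thick, top face at z = 392 mm, on four square legs, each 34×34 mm in cross-section. The legs rest on z = 0, each flush with a corner of the seat.

Two stools sit around the table at the −y, +x sides.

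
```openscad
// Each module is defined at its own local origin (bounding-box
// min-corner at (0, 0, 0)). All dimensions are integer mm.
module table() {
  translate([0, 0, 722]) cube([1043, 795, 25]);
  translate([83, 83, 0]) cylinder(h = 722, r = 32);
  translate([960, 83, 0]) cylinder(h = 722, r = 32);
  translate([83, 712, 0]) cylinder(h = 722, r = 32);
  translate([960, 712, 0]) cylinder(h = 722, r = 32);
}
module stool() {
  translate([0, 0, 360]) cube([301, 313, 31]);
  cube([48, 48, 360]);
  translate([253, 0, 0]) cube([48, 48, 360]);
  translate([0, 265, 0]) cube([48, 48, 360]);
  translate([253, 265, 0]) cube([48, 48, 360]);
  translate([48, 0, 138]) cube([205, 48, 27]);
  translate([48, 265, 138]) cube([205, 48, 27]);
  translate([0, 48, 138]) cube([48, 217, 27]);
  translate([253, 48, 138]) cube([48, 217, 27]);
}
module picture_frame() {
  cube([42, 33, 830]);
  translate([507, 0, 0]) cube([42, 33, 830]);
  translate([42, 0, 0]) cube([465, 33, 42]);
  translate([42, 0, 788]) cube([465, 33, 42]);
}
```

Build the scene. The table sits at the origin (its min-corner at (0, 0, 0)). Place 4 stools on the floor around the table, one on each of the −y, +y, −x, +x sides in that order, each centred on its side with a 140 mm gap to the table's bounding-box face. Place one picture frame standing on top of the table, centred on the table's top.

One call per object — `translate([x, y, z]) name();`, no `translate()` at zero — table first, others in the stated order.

table();
translate([371, -453, 0]) stool();
translate([371, 935, 0]) stool();
translate([-441, 241, 0]) stool();
translate([1183, 241, 0]) stool();
translate([247, 381, 747]) picture_frame();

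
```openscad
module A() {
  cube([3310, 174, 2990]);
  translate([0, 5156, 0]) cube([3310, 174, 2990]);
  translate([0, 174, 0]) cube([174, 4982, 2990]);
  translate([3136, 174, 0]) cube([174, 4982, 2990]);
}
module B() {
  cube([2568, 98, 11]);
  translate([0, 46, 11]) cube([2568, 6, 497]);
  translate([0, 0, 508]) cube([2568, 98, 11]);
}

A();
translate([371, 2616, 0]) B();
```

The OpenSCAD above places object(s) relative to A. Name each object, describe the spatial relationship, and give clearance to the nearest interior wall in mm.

A is a house frame. B is an I-beam. The I-beam sits inside the house frame, centred. The clearance to the nearest interior wall is 197 mm.

Clearances: x = 197, y = 2442; minimum 197 mm.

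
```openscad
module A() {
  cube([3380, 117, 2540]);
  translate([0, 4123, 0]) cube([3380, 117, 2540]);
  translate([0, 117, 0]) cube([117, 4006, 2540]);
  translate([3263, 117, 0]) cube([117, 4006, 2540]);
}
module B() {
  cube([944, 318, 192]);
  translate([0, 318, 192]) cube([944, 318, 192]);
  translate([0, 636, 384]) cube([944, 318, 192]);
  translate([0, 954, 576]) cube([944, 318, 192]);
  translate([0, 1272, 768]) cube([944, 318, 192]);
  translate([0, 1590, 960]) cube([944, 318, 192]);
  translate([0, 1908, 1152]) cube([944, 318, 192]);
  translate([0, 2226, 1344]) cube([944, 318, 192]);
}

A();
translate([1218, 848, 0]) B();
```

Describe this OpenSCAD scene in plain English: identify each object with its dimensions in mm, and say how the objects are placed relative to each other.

A is the wall frame of a small rectangular building: four walls, each 2540 mm tall and 117 mm thick, enclosing a footprint 3380 mm (x) by 4240 mm (y) outside-to-outside, with no floor or roof. The front and back walls (the −y and +y sides) span the full width; the two side walls fit between them.

B is a run of 8 identical solid stair steps. Each tread is 944×318 mm and each step block is 192 mm high. Step 1 rests on the floor; step k is offset from step 1 by (k−1)×318 mm in y and (k−1)×192 mm in z.

The staircase sits inside the house frame, centred.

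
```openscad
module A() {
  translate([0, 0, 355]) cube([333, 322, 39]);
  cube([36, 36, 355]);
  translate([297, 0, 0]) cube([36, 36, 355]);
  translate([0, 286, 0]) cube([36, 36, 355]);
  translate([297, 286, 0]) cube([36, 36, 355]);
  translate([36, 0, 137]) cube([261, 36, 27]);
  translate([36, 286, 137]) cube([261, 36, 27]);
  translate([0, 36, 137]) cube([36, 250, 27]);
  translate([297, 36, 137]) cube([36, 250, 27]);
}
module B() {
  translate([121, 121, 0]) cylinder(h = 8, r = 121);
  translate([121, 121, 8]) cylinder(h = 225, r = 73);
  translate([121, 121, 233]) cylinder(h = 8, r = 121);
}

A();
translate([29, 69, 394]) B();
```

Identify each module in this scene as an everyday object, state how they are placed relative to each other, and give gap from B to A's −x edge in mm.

A is a stool. B is a spool. The spool is on top of the stool. The gap from the spool to the stool's −x edge is 29 mm.

The spool's min-x is at 29; the stool's min-x is 0; gap = 29 mm.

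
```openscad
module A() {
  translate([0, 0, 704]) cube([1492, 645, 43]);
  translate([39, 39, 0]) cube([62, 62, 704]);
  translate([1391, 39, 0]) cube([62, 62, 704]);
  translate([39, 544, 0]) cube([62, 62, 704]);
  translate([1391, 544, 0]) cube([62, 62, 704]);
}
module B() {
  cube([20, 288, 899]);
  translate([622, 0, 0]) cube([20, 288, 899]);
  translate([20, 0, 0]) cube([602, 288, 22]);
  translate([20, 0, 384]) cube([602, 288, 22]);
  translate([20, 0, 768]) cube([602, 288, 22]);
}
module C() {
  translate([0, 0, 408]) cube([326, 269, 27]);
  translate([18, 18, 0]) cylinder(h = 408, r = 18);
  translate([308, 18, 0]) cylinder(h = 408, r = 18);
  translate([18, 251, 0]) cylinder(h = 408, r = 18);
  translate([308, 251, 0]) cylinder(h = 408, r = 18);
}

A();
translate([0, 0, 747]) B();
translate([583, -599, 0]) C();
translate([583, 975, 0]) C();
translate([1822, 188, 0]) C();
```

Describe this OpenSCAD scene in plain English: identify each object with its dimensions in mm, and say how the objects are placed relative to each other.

A is a rectangular dining table. The top is 1492×645×43 mm with its upper surface at z = 747 mm. It stands on four 62×62 mm square legs, each inset 39 mm from the nearest pair of top edges, running from the floor to the underside of the top.

B is a bookshelf 642 mm wide overall, 288 mm deep and 899 mm tall. The two sides are 20 mm thick vertical panels. 3 horizontal shelves of 22 mm thickness span between the inner faces of the sides; the lowest shelf sits on the floor and shelves are stacked with a clear vertical gap of 362 mm between each pair.

C is a four-legged stool. The seat is a 326×269×27 mm slab whose top surface is at z = 435 mm; four round legs, each 36 mm in diameter, run from the floor (z = 0) to the underside of the seat, each leg's axis is inset half a diameter from the nearest pair of seat edges (so the leg's bounding box is flush with the corner).

The bookshelf is on top of the table. Three stools sit around the table at the −y, +y, +x sides.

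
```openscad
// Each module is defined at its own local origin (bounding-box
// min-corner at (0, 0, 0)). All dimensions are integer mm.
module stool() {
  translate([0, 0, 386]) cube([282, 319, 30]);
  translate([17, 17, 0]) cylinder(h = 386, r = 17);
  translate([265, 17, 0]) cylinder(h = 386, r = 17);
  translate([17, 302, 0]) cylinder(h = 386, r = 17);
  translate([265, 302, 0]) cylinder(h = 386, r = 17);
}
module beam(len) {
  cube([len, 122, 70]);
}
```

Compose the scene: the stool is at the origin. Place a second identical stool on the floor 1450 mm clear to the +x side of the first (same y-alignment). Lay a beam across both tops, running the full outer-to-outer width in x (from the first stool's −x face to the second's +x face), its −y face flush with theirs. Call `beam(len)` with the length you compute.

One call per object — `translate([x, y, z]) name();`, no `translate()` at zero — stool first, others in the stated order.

stool();
translate([1732, 0, 0]) stool();
translate([0, 0, 416]) beam(2014);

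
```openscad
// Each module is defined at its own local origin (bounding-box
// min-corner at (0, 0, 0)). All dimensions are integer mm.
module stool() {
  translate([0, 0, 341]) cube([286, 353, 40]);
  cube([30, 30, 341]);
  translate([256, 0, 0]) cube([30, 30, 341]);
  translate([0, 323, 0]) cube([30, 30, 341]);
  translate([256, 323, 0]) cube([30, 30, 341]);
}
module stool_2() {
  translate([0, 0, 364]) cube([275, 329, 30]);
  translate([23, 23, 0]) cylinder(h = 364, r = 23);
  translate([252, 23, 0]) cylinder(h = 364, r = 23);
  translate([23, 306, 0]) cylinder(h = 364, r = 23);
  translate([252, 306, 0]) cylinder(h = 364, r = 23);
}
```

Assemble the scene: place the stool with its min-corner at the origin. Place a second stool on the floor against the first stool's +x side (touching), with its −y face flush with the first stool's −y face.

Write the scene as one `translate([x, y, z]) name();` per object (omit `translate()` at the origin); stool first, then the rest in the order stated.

stool();
translate([286, 0, 0]) stool_2();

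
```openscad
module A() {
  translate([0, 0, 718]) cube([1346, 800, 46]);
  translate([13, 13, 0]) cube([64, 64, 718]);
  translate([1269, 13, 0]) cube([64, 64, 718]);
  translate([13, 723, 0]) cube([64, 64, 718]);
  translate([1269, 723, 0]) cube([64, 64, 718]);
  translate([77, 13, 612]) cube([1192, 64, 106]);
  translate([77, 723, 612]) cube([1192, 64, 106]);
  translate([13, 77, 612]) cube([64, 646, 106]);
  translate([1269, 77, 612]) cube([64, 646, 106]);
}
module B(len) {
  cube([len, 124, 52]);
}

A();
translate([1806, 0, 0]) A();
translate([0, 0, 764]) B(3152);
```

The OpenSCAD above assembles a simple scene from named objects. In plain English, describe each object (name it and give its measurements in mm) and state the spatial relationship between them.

A is a table with a 1346×800 mm rectangular top, 46 mm thick, top surface at z = 764 mm, supported by four 64×64 mm square legs, each inset 13 mm from the nearest pair of top edges, running from the floor. Four apron rails, 64 mm thick and 106 mm tall, run between adjacent legs with their top edges flush with the underside of the top and their outer faces flush with the legs' outer faces.

B is a rectangular beam 3152 mm long (x), 124 mm deep (y), 52 mm thick (z).

The beam spans the tops of two tables placed 460 mm apart, resting at z = 764 mm.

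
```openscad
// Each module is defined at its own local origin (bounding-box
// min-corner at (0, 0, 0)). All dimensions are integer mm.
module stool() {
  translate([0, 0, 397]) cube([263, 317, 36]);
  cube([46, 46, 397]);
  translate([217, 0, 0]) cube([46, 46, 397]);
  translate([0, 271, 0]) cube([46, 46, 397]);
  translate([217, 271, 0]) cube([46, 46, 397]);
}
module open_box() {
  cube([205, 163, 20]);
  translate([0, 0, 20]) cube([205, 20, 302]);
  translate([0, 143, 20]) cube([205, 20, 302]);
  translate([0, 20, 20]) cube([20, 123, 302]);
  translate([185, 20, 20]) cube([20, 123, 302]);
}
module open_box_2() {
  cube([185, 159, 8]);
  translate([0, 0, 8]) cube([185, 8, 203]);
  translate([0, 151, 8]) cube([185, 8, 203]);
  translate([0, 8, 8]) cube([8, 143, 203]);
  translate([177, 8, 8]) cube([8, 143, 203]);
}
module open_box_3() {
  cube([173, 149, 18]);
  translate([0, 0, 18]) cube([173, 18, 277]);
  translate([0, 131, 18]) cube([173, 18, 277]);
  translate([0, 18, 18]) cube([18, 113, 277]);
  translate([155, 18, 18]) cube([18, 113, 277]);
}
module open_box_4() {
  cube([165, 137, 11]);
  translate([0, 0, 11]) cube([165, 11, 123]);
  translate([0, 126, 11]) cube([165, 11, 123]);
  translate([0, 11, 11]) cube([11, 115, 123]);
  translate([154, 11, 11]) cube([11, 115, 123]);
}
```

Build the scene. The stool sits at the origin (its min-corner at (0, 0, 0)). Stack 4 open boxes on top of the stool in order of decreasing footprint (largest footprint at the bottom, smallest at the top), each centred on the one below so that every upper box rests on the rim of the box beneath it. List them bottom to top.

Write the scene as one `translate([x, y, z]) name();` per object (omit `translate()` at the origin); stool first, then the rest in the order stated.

stool();
translate([29, 77, 433]) open_box();
translate([39, 79, 755]) open_box_2();
translate([45, 84, 966]) open_box_3();
translate([49, 90, 1261]) open_box_4();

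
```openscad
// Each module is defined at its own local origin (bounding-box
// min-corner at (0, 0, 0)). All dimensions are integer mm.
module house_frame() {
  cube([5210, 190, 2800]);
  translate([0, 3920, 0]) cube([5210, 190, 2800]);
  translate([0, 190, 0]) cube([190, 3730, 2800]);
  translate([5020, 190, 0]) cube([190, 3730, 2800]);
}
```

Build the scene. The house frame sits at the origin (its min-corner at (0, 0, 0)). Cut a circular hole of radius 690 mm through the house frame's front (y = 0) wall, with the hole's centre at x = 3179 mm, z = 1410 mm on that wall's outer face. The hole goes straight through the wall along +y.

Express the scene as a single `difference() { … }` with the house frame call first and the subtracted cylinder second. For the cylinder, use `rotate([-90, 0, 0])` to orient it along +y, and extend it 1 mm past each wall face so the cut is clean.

difference() {
  house_frame();
  translate([3179, -1, 1410]) rotate([-90, 0, 0]) cylinder(h = 192, r = 690);
}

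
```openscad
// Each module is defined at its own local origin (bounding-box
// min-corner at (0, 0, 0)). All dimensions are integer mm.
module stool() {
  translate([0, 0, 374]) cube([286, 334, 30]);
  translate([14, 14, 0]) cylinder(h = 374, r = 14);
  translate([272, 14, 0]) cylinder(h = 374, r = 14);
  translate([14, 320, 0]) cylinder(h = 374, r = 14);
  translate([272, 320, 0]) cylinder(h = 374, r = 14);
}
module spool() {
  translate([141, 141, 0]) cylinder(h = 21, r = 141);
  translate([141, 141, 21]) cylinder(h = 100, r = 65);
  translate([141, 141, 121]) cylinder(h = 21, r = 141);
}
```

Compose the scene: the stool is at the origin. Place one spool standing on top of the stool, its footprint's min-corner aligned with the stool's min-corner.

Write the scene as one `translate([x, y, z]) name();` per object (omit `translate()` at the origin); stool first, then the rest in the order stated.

stool();
translate([0, 0, 404]) spool();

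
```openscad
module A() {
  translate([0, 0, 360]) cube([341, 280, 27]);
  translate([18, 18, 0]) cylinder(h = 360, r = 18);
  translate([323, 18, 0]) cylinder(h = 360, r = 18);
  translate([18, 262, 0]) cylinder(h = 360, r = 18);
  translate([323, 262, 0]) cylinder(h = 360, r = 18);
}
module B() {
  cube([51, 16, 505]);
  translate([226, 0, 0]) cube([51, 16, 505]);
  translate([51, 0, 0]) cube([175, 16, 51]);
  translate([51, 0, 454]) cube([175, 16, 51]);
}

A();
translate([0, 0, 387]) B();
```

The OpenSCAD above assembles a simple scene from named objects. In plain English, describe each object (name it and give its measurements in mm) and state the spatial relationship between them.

A is a simple wooden stool: a rectangular seat 341 mm (x) by 280 mm (y), 27 mm thick, top face at z = 387 mm, on four round legs, each 36 mm in diameter. The legs rest on z = 0, each leg's axis is inset half a diameter from the nearest pair of seat edges (so the leg's bounding box is flush with the corner).

B is a rectangular picture frame lying in the x–z plane (depth along y). The opening is 175 mm wide (x) by 403 mm tall (z), surrounded by a border 51 mm wide on all four sides. The frame is 16 mm deep and is made of two full-height vertical stiles with two horizontal rails fitted between them.

The picture frame is on top of the stool.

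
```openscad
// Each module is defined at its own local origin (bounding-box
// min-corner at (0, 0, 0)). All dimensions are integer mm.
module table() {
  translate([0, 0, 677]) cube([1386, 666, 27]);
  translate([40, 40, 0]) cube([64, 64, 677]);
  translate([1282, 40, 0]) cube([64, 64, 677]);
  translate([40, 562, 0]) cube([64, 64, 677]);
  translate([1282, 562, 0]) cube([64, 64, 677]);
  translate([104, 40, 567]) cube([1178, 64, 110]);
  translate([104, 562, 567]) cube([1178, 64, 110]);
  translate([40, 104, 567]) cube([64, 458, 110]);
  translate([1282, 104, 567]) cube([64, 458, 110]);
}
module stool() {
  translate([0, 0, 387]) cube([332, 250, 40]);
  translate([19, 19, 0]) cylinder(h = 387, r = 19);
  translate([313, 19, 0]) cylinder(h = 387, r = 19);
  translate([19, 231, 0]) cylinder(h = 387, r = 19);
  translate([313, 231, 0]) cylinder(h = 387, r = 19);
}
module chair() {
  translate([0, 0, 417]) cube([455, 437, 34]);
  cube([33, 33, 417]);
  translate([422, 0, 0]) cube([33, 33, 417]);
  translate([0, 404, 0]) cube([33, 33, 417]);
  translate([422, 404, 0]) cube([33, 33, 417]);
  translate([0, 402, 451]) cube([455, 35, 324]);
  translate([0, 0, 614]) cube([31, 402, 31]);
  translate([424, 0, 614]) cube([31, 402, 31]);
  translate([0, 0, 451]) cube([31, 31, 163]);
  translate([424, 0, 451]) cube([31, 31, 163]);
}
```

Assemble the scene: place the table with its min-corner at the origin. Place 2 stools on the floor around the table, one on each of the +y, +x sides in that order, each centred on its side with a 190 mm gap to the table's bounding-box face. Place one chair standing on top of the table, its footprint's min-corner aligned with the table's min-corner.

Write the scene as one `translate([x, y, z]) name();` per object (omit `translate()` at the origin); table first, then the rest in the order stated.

table();
translate([527, 856, 0]) stool();
translate([1576, 208, 0]) stool();
translate([0, 0, 704]) chair();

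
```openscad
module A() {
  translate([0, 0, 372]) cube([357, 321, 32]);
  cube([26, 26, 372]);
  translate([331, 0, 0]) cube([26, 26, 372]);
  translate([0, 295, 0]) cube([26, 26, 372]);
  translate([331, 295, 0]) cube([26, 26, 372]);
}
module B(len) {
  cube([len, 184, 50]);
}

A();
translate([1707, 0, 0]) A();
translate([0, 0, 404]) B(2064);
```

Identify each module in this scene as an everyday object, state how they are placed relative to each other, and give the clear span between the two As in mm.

Second stool starts at x = 1707; first ends at x = 357; clear span = 1707 − 357 = 1350 mm.

A is a stool. B is a beam. A beam spans the tops of two stools. The clear span between the two stools is 1350 mm.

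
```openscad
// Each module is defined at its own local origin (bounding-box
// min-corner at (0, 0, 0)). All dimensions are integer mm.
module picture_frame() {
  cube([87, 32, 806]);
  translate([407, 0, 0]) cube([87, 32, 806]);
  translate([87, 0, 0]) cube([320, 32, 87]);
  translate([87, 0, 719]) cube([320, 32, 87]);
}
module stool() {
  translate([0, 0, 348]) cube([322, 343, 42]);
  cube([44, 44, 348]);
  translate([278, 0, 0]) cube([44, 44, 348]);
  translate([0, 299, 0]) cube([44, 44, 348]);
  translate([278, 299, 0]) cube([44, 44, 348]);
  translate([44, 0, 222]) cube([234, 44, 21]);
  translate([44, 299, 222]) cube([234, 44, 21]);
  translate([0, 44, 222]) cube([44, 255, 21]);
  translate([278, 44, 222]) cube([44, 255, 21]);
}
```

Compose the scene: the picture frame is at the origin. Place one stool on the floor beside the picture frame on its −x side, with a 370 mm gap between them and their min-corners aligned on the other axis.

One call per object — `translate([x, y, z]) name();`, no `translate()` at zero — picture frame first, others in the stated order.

picture_frame();
translate([-692, 0, 0]) stool();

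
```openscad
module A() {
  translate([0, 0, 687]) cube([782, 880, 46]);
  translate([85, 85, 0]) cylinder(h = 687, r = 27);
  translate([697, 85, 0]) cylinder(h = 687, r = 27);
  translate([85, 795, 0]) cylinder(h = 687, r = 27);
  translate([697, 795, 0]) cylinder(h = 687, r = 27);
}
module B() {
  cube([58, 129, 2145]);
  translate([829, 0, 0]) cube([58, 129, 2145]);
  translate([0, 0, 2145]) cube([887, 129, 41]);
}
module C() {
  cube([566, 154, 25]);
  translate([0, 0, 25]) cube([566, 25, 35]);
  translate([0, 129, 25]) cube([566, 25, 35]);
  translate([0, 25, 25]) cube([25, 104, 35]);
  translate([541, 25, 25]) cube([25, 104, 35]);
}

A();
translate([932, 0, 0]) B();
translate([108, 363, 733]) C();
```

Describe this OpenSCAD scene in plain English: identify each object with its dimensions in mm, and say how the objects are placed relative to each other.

A is a table with a 782×880 mm rectangular top, 46 mm thick, top surface at z = 733 mm, supported by four round legs of 54 mm diameter, each leg's bounding box inset 58 mm from the nearest pair of top edges, running from the floor.

B is a door frame. The clear opening is 771 mm wide and 2145 mm high. Two 58 mm wide jambs, 129 mm deep, stand either side of the opening from the floor to the top of the opening. A 41 mm thick head sits across the top of both jambs, spanning the full outside width of the frame.

C is an open storage box with external size 566×154×60 mm and wall thickness 25 mm (the base is also 25 mm thick). The base covers the whole footprint; the four walls stand on the base, with the y-facing walls full-width and the x-facing walls fitting between their inner faces.

The door frame is on the floor beside the table on its +x side. The open box is on top of the table, centred.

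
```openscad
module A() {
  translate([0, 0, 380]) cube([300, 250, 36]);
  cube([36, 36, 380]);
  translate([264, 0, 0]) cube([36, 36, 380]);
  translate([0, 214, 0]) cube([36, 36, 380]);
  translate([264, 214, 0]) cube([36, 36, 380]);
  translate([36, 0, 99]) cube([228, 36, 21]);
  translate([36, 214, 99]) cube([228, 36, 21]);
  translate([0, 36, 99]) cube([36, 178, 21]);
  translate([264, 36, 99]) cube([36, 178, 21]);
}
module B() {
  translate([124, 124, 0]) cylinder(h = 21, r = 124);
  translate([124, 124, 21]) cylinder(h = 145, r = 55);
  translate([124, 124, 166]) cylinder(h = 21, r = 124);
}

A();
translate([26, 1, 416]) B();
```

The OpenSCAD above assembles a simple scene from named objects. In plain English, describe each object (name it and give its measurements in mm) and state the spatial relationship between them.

A is a four-legged stool. The seat is 300×250 mm, 36 mm thick, top at z = 416 mm. It stands on four square legs, each 36×36 mm in cross-section, from z = 0 to the seat underside, each flush with a corner of the seat. Four stretchers, 36 mm wide and 21 mm tall, connect adjacent legs with their undersides at z = 99 mm, each running between the inner faces of the legs it joins and aligned with the legs' outer faces on the other axis.

B is a spool: two coaxial disc flanges of radius 124 mm and thickness 21 mm, joined by a core cylinder of radius 55 mm and height 145 mm. The lower flange rests on z = 0 and the three cylinders share a vertical axis.

The spool is on top of the stool, centred.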